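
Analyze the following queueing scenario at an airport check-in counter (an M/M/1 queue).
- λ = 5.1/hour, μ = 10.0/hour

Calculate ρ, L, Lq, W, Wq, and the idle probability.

Step 1: ρ = λ/μ = 5.1/10.0 = 0.5100
Step 2: L = λ/(μ-λ) = 5.1/4.90 = 1.0408
Step 3: Lq = λ²/(μ(μ-λ)) = 26.01/(10.0×4.90) = 0.5308
Step 4: W = 1/(μ-λ) = 1/4.90 = 0.20408
Step 5: Wq = λ/(μ(μ-λ)) = 5.1/(10.0×4.90) = 0.1041
Step 6: P(0) = 1-ρ = 0.4900
Verify: L = λW = 5.1×0.20408 = 1.0408 ✔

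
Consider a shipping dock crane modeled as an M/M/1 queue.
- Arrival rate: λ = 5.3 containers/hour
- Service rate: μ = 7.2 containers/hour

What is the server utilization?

Server utilization: ρ = λ/μ
ρ = 5.3/7.2 = 0.7361
The server is busy 73.61% of the time.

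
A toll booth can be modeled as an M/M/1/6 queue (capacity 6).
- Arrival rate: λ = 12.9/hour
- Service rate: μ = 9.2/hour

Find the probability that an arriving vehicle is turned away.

ρ = λ/μ = 12.9/9.2 = 1.40217
P₀ = (1-ρ)/(1-ρ^(K+1)) = (1-1.40217)/(1-1.40217^7) = -0.4022/-9.6563 = 0.04165
P_K = P₀×ρ^K = 0.04165 × 1.40217^6 = 0.04165 × 7.5998 = 0.3165
Blocking probability = 31.65%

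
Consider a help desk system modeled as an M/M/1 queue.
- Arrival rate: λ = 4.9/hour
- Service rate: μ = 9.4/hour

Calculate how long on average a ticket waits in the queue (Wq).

First, compute utilization: ρ = λ/μ = 4.9/9.4 = 0.5213
For M/M/1: Wq = λ/(μ(μ-λ))
Wq = 4.9/(9.4 × (9.4-4.9))
Wq = 4.9/(9.4 × 4.50)
Wq = 0.1158 hours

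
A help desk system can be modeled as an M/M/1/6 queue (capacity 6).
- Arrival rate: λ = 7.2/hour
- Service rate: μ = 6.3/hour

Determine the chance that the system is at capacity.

ρ = λ/μ = 7.2/6.3 = 1.14286
P₀ = (1-ρ)/(1-ρ^(K+1)) = (1-1.14286)/(1-1.14286^7) = -0.142860/-1.54654 = 0.09237
P_K = P₀×ρ^K = 0.09237 × 1.14286^6 = 0.09237 × 2.2282 = 0.2058
Blocking probability = 20.58%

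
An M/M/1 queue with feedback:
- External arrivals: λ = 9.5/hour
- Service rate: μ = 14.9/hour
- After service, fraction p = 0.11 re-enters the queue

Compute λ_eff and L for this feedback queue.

Effective arrival rate: λ_eff = λ/(1-p) = 9.5/(1-0.11) = 9.5/0.89 = 10.674157
ρ = λ_eff/μ = 10.674157/14.9 = 0.716386
L = ρ/(1-ρ) = 0.716386/(1-0.716386) = 2.5259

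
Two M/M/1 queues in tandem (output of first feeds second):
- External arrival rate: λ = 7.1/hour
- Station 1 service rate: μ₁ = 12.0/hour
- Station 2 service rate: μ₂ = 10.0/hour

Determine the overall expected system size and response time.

By Jackson's theorem, each station behaves as independent M/M/1.
Station 1: ρ₁ = 7.1/12.0 = 0.5917, L₁ = ρ₁/(1-ρ₁) = λ/(μ₁-λ) = 7.1/4.90 = 1.4490
Station 2: ρ₂ = 7.1/10.0 = 0.7100, L₂ = ρ₂/(1-ρ₂) = λ/(μ₂-λ) = 7.1/2.90 = 2.4483
Total: L = L₁ + L₂ = 1.4490 + 2.4483 = 3.8973
W = L/λ = 3.8973/7.1 = 0.5489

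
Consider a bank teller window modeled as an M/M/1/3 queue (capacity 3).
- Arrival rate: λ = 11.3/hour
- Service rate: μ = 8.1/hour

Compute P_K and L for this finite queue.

ρ = λ/μ = 11.3/8.1 = 1.39506
P₀ = (1-ρ)/(1-ρ^(K+1)) = (1-1.39506)/(1-1.39506^4) = -0.3951/-2.7877 = 0.1417
P_K = P₀×ρ^K = 0.14172 × 1.39506^3 = 0.14172 × 2.7151 = 0.3848
Blocking probability P_3 = 0.3848 (38.48%)
L = ρ[1 - (K+1)ρ^K + Kρ^(K+1)] / [(1-ρ)(1-ρ^(K+1))]
L = 1.39506 × (1 - 4×2.71506 + 3×3.78766) / ((1 - 1.39506) × (1 - 3.78766)) = 1.9036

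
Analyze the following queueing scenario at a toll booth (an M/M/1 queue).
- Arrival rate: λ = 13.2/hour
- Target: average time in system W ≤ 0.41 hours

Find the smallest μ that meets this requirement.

For M/M/1: W = 1/(μ-λ)
Need W ≤ 0.41, so 1/(μ-λ) ≤ 0.41
μ - λ ≥ 1/0.41 = 2.4390
μ ≥ 13.2 + 2.4390 = 15.6390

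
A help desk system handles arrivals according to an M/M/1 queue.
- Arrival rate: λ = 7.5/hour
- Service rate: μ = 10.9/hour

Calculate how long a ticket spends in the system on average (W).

First, compute utilization: ρ = λ/μ = 7.5/10.9 = 0.6881
For M/M/1: W = 1/(μ-λ)
W = 1/(10.9-7.5) = 1/3.40
W = 0.2941 hours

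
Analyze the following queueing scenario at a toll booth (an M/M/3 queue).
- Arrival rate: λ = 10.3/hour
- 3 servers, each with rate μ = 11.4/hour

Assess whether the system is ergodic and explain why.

Stability requires ρ = λ/(cμ) < 1
ρ = 10.3/(3 × 11.4) = 10.3/34.20 = 0.3012
Since 0.3012 < 1, the system is STABLE.
The servers are busy 30.12% of the time.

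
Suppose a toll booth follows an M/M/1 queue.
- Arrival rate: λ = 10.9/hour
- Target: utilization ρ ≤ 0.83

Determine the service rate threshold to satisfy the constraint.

ρ = λ/μ, so μ = λ/ρ
μ ≥ 10.9/0.83 = 13.1325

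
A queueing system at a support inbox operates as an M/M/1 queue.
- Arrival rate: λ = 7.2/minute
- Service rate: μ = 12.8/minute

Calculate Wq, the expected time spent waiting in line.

First, compute utilization: ρ = λ/μ = 7.2/12.8 = 0.5625
For M/M/1: Wq = λ/(μ(μ-λ))
Wq = 7.2/(12.8 × (12.8-7.2))
Wq = 7.2/(12.8 × 5.60)
Wq = 0.1004 minutes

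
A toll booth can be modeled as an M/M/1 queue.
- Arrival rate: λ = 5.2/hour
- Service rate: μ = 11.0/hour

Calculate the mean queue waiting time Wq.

First, compute utilization: ρ = λ/μ = 5.2/11.0 = 0.4727
For M/M/1: Wq = λ/(μ(μ-λ))
Wq = 5.2/(11.0 × (11.0-5.2))
Wq = 5.2/(11.0 × 5.80)
Wq = 0.08150 hours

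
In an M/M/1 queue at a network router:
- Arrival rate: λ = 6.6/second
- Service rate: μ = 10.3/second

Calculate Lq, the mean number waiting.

ρ = λ/μ = 6.6/10.3 = 0.6408
For M/M/1: Lq = λ²/(μ(μ-λ))
Lq = 43.56/(10.3 × 3.70)
Lq = 1.1430 packets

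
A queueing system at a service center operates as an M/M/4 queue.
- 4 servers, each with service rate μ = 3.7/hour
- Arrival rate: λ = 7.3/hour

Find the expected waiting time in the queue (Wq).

Traffic intensity: ρ = λ/(cμ) = 7.3/(4×3.7) = 0.4932
Since ρ = 0.4932 < 1, system is stable.
Offered load a = λ/μ = cρ = 7.3/3.7 = 1.9730
P₀ = [ Σₙ₌₀^3 aⁿ/n! + a^4/(4!(1-ρ)) ]⁻¹
Σ = a^0/0! + a^1/1! + a^2/2! + a^3/3! = 1.0000 + 1.9730 + 1.9463 + 1.2800 = 6.1993
a^4/(4!(1-ρ)) = 15.1525/(24 × 0.50676) = 1.2459
P₀ = 1/(6.1993 + 1.2459) = 0.1343
Lq = P₀·a^4·ρ / (4!(1-ρ)²) = 0.13432 × 15.1525 × 0.49324 / (24 × 0.25680) = 0.1629
Wq = Lq/λ = 0.16288/7.3 = 0.02231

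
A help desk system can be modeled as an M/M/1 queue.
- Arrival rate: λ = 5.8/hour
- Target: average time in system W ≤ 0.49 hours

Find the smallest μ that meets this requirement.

For M/M/1: W = 1/(μ-λ)
Need W ≤ 0.49, so 1/(μ-λ) ≤ 0.49
μ - λ ≥ 1/0.49 = 2.0408
μ ≥ 5.8 + 2.0408 = 7.8408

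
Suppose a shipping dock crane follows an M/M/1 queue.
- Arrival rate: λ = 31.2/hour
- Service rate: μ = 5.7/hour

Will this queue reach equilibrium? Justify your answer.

Stability requires ρ = λ/(cμ) < 1
ρ = 31.2/(1 × 5.7) = 31.2/5.70 = 5.4737
Since 5.4737 ≥ 1, the system is UNSTABLE.
Queue grows without bound. Need μ > λ = 31.2.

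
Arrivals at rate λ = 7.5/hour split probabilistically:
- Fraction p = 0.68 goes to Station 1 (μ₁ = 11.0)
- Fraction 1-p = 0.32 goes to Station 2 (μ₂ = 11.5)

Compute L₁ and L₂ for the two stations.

Effective rates: λ₁ = 7.5×0.68 = 5.1, λ₂ = 7.5×0.32 = 2.4
Station 1: ρ₁ = 5.1/11.0 = 0.46364, L₁ = ρ₁/(1-ρ₁) = 0.46364/(1-0.46364) = 0.8644
Station 2: ρ₂ = 2.4/11.5 = 0.2087, L₂ = ρ₂/(1-ρ₂) = 0.2087/(1-0.2087) = 0.2637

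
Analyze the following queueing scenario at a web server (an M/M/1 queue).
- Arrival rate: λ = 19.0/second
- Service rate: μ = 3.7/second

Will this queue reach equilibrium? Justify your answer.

Stability requires ρ = λ/(cμ) < 1
ρ = 19.0/(1 × 3.7) = 19.0/3.70 = 5.1351
Since 5.1351 ≥ 1, the system is UNSTABLE.
Queue grows without bound. Need μ > λ = 19.0.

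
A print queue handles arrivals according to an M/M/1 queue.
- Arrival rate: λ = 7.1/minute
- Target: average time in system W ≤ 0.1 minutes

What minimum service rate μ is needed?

For M/M/1: W = 1/(μ-λ)
Need W ≤ 0.1, so 1/(μ-λ) ≤ 0.1
μ - λ ≥ 1/0.1 = 10.0000
μ ≥ 7.1 + 10.0000 = 17.1000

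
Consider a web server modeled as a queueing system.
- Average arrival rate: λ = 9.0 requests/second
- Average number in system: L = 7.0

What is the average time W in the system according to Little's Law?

Little's Law: L = λW, so W = L/λ
W = 7.0/9.0 = 0.7778 seconds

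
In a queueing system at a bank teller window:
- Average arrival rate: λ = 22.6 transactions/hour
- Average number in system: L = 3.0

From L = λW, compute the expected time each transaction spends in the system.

Little's Law: L = λW, so W = L/λ
W = 3.0/22.6 = 0.1327 hours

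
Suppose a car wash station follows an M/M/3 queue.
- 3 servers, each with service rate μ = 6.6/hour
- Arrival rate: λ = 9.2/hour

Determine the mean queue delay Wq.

Traffic intensity: ρ = λ/(cμ) = 9.2/(3×6.6) = 0.4646
Since ρ = 0.4646 < 1, system is stable.
Offered load a = λ/μ = cρ = 9.2/6.6 = 1.3939
P₀ = [ Σₙ₌₀^2 aⁿ/n! + a^3/(3!(1-ρ)) ]⁻¹
Σ = a^0/0! + a^1/1! + a^2/2! = 1.00000 + 1.39394 + 0.971534 = 3.3655
a^3/(3!(1-ρ)) = 2.7085/(6 × 0.53535) = 0.8432
P₀ = 1/(3.3655 + 0.8432) = 0.2376
Lq = P₀·a^3·ρ / (3!(1-ρ)²) = 0.2376 × 2.7085 × 0.4646 / (6 × 0.2866) = 0.1739
Wq = Lq/λ = 0.1739/9.2 = 0.01890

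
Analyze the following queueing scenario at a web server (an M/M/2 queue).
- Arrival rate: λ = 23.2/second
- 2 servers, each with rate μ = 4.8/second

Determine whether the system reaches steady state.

Stability requires ρ = λ/(cμ) < 1
ρ = 23.2/(2 × 4.8) = 23.2/9.60 = 2.4167
Since 2.4167 ≥ 1, the system is UNSTABLE.
Need c > λ/μ = 23.2/4.8 = 4.83.
Minimum servers needed: c = 5.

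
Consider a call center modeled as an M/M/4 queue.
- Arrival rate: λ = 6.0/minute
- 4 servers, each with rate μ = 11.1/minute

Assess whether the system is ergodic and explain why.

Stability requires ρ = λ/(cμ) < 1
ρ = 6.0/(4 × 11.1) = 6.0/44.40 = 0.1351
Since 0.1351 < 1, the system is STABLE.
The servers are busy 13.51% of the time.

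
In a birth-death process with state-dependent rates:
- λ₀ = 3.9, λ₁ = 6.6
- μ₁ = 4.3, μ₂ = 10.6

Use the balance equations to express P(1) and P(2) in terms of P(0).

Balance equations:
State 0: λ₀P₀ = μ₁P₁ → P₁ = (λ₀/μ₁)P₀ = (3.9/4.3)P₀ = 0.9070P₀
State 1: P₂ = (λ₀λ₁)/(μ₁μ₂)P₀ = (3.9×6.6)/(4.3×10.6)P₀ = 0.5647P₀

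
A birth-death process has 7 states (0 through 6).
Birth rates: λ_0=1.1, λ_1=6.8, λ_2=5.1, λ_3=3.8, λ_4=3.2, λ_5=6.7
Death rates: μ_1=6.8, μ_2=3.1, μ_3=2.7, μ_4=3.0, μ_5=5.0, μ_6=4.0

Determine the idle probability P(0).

Ratios P(n)/P(0) = (λ₀···λₙ₋₁)/(μ₁···μₙ):
P(1)/P(0) = (1.1)/(6.8) = 0.16176
P(2)/P(0) = (1.1×6.8)/(6.8×3.1) = 0.35484
P(3)/P(0) = (1.1×6.8×5.1)/(6.8×3.1×2.7) = 0.67025
P(4)/P(0) = (1.1×6.8×5.1×3.8)/(6.8×3.1×2.7×3.0) = 0.84898
P(5)/P(0) = (1.1×6.8×5.1×3.8×3.2)/(6.8×3.1×2.7×3.0×5.0) = 0.54335
P(6)/P(0) = (1.1×6.8×5.1×3.8×3.2×6.7)/(6.8×3.1×2.7×3.0×5.0×4.0) = 0.91011

Normalization: ∑ P(n) = 1
P(0) × (1.0000 + 0.16176 + 0.35484 + 0.67025 + 0.84898 + 0.54335 + 0.91011) = 1
P(0) × 4.4893 = 1
P(0) = 1/4.4893 = 0.2228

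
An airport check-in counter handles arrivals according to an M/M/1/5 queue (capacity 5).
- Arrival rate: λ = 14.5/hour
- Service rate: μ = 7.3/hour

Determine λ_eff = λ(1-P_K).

ρ = λ/μ = 14.5/7.3 = 1.9863
P₀ = (1-ρ)/(1-ρ^(K+1)) = (1-1.9863)/(1-1.9863^6) = -0.9863/-60.4142 = 0.01633
P_K = P₀×ρ^K = 0.016326 × 1.9863^5 = 0.016326 × 30.9189 = 0.5048
λ_eff = λ(1-P_K) = 14.5 × (1 - 0.50477) = 14.5 × 0.49523 = 7.1808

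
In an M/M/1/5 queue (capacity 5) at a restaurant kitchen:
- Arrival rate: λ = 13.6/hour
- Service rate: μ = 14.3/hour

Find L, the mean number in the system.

ρ = λ/μ = 13.6/14.3 = 0.95105
P₀ = (1-ρ)/(1-ρ^(K+1)) = (1-0.95105)/(1-0.95105^6) = 0.04895/0.2600 = 0.1883
P_K = P₀×ρ^K = 0.1883 × 0.95105^5 = 0.1883 × 0.7781 = 0.1465
L = ρ[1 - (K+1)ρ^K + Kρ^(K+1)] / [(1-ρ)(1-ρ^(K+1))]
L = 0.95105 × (1 - 6×0.7780666 + 5×0.7399802) / ((1 - 0.95105) × (1 - 0.7399802)) = 2.3538 orders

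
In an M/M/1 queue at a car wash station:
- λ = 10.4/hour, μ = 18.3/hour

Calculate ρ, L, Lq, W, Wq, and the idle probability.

Step 1: ρ = λ/μ = 10.4/18.3 = 0.5683
Step 2: L = λ/(μ-λ) = 10.4/7.90 = 1.3165
Step 3: Lq = λ²/(μ(μ-λ)) = 108.16/(18.3×7.90) = 0.7481
Step 4: W = 1/(μ-λ) = 1/7.90 = 0.126582
Step 5: Wq = λ/(μ(μ-λ)) = 10.4/(18.3×7.90) = 0.07194
Step 6: P(0) = 1-ρ = 0.4317
Verify: L = λW = 10.4×0.126582 = 1.3165 ✔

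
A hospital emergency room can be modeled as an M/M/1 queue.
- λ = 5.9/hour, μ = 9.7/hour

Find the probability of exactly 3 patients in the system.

ρ = λ/μ = 5.9/9.7 = 0.60825
P(n) = (1-ρ)ρⁿ
P(3) = (1-0.60825) × 0.60825^3
P(3) = 0.39175 × 0.22503
P(3) = 0.08816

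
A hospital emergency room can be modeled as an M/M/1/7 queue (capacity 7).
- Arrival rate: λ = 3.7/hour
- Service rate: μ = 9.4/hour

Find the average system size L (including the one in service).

ρ = λ/μ = 3.7/9.4 = 0.393617
P₀ = (1-ρ)/(1-ρ^(K+1)) = (1-0.393617)/(1-0.393617^8) = 0.60638/0.99942 = 0.6067
P_K = P₀×ρ^K = 0.6067 × 0.393617^7 = 0.6067 × 0.001464 = 0.0008882
L = ρ[1 - (K+1)ρ^K + Kρ^(K+1)] / [(1-ρ)(1-ρ^(K+1))]
L = 0.393617 × (1 - 8×0.001464 + 7×0.0005762) / ((1 - 0.393617) × (1 - 0.0005762)) = 0.6445 patients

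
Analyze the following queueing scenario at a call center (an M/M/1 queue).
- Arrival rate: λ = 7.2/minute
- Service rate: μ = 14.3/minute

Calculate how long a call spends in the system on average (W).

First, compute utilization: ρ = λ/μ = 7.2/14.3 = 0.5035
For M/M/1: W = 1/(μ-λ)
W = 1/(14.3-7.2) = 1/7.10
W = 0.1408 minutes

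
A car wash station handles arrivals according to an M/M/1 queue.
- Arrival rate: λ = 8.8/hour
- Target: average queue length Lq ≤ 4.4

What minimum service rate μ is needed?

For M/M/1: Lq = λ²/(μ(μ-λ))
Need Lq ≤ 4.4, i.e. μ(μ-λ) ≥ λ²/4.4
μ² - 8.8μ - 77.44/4.4 ≥ 0  →  μ² - 8.8μ - 17.6000 ≥ 0
Quadratic formula (positive root): μ = [λ + √(λ² + 4×17.6000)]/2
Discriminant: 77.44 + 4×17.6000 = 147.8400, √147.8400 = 12.15895
μ ≥ (8.8 + 12.15895)/2 = 10.4795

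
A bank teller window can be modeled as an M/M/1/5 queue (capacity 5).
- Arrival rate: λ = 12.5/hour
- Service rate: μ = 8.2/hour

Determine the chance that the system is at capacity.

ρ = λ/μ = 12.5/8.2 = 1.5244
P₀ = (1-ρ)/(1-ρ^(K+1)) = (1-1.5244)/(1-1.5244^6) = -0.5244/-11.5486 = 0.04541
P_K = P₀×ρ^K = 0.04541 × 1.5244^5 = 0.04541 × 8.2318 = 0.3738
Blocking probability = 37.38%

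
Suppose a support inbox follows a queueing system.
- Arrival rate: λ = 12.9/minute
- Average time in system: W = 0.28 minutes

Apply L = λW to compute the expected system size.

Little's Law: L = λW
L = 12.9 × 0.28 = 3.6120 emails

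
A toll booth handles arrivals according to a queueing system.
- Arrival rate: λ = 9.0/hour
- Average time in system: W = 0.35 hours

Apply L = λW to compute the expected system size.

Little's Law: L = λW
L = 9.0 × 0.35 = 3.1500 vehicles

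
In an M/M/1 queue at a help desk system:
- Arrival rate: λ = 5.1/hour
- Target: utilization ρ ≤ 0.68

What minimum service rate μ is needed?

ρ = λ/μ, so μ = λ/ρ
μ ≥ 5.1/0.68 = 7.5000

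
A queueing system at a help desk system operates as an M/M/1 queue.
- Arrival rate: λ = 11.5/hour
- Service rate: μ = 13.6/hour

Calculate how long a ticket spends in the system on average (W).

First, compute utilization: ρ = λ/μ = 11.5/13.6 = 0.8456
For M/M/1: W = 1/(μ-λ)
W = 1/(13.6-11.5) = 1/2.10
W = 0.4762 hours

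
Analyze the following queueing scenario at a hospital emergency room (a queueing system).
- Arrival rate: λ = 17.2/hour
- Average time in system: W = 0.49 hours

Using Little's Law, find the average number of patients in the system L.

Little's Law: L = λW
L = 17.2 × 0.49 = 8.4280 patients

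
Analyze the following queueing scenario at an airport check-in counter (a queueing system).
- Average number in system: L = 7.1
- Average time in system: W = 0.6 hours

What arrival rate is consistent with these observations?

Little's Law: L = λW, so λ = L/W
λ = 7.1/0.6 = 11.8333 passengers/hour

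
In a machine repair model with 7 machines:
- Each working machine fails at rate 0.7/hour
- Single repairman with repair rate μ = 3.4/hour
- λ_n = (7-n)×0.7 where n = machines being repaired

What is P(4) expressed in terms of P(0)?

P(4)/P(0) = ∏_{i=0}^{4-1} λ_i/μ_{i+1}
= (7-0)×0.7/3.4 × (7-1)×0.7/3.4 × (7-2)×0.7/3.4 × (7-3)×0.7/3.4
= 1.5092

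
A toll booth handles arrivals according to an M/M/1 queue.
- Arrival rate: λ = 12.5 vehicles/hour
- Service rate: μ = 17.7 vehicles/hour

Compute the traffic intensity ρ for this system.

Server utilization: ρ = λ/μ
ρ = 12.5/17.7 = 0.7062
The server is busy 70.62% of the time.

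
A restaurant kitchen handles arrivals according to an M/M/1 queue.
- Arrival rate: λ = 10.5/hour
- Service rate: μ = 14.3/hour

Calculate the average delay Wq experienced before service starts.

First, compute utilization: ρ = λ/μ = 10.5/14.3 = 0.7343
For M/M/1: Wq = λ/(μ(μ-λ))
Wq = 10.5/(14.3 × (14.3-10.5))
Wq = 10.5/(14.3 × 3.80)
Wq = 0.1932 hours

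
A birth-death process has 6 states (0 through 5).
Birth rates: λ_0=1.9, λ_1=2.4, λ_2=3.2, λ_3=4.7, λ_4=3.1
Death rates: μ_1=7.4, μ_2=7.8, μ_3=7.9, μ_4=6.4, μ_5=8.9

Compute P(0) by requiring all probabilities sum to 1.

Ratios P(n)/P(0) = (λ₀···λₙ₋₁)/(μ₁···μₙ):
P(1)/P(0) = (1.9)/(7.4) = 0.25676
P(2)/P(0) = (1.9×2.4)/(7.4×7.8) = 0.079002
P(3)/P(0) = (1.9×2.4×3.2)/(7.4×7.8×7.9) = 0.032001
P(4)/P(0) = (1.9×2.4×3.2×4.7)/(7.4×7.8×7.9×6.4) = 0.023501
P(5)/P(0) = (1.9×2.4×3.2×4.7×3.1)/(7.4×7.8×7.9×6.4×8.9) = 0.0081856

Normalization: ∑ P(n) = 1
P(0) × (1.0000 + 0.25676 + 0.079002 + 0.032001 + 0.023501 + 0.0081856) = 1
P(0) × 1.3994 = 1
P(0) = 1/1.3994 = 0.7146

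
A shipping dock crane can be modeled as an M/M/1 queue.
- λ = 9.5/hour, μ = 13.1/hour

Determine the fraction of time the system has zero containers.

ρ = λ/μ = 9.5/13.1 = 0.7252
P(0) = 1 - ρ = 1 - 0.7252 = 0.2748
The server is idle 27.48% of the time.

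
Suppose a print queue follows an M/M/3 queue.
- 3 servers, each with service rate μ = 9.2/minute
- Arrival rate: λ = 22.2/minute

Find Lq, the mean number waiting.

Traffic intensity: ρ = λ/(cμ) = 22.2/(3×9.2) = 0.8043
Since ρ = 0.8043 < 1, system is stable.
Offered load a = λ/μ = cρ = 22.2/9.2 = 2.4130
P₀ = [ Σₙ₌₀^2 aⁿ/n! + a^3/(3!(1-ρ)) ]⁻¹
Σ = a^0/0! + a^1/1! + a^2/2! = 1.0000 + 2.4130 + 2.9114 = 6.3244
a^3/(3!(1-ρ)) = 14.0506/(6 × 0.195652) = 11.9690
P₀ = 1/(6.3244 + 11.9690) = 0.05466
Lq = P₀·a^3·ρ / (3!(1-ρ)²) = 0.054664 × 14.0506 × 0.80435 / (6 × 0.038280) = 2.6898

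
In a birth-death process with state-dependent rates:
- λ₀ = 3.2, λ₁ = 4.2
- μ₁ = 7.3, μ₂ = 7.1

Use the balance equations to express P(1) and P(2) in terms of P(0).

Balance equations:
State 0: λ₀P₀ = μ₁P₁ → P₁ = (λ₀/μ₁)P₀ = (3.2/7.3)P₀ = 0.4384P₀
State 1: P₂ = (λ₀λ₁)/(μ₁μ₂)P₀ = (3.2×4.2)/(7.3×7.1)P₀ = 0.2593P₀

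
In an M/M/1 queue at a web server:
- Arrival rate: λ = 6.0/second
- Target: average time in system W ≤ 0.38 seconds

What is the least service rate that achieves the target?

For M/M/1: W = 1/(μ-λ)
Need W ≤ 0.38, so 1/(μ-λ) ≤ 0.38
μ - λ ≥ 1/0.38 = 2.6316
μ ≥ 6.0 + 2.6316 = 8.6316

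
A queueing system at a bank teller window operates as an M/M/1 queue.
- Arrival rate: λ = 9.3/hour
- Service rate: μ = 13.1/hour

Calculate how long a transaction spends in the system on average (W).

First, compute utilization: ρ = λ/μ = 9.3/13.1 = 0.7099
For M/M/1: W = 1/(μ-λ)
W = 1/(13.1-9.3) = 1/3.80
W = 0.2632 hours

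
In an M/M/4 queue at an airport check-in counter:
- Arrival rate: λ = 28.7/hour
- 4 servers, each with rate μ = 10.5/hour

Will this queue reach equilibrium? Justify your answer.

Stability requires ρ = λ/(cμ) < 1
ρ = 28.7/(4 × 10.5) = 28.7/42.00 = 0.6833
Since 0.6833 < 1, the system is STABLE.
The servers are busy 68.33% of the time.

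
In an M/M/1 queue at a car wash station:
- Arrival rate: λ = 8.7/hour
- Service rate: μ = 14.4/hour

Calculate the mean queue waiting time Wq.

First, compute utilization: ρ = λ/μ = 8.7/14.4 = 0.6042
For M/M/1: Wq = λ/(μ(μ-λ))
Wq = 8.7/(14.4 × (14.4-8.7))
Wq = 8.7/(14.4 × 5.70)
Wq = 0.1060 hours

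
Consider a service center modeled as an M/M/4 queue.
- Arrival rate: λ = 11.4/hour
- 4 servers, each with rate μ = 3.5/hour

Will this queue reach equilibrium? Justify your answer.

Stability requires ρ = λ/(cμ) < 1
ρ = 11.4/(4 × 3.5) = 11.4/14.00 = 0.8143
Since 0.8143 < 1, the system is STABLE.
The servers are busy 81.43% of the time.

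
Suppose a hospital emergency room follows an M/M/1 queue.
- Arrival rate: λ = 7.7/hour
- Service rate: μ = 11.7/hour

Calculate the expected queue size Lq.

ρ = λ/μ = 7.7/11.7 = 0.6581
For M/M/1: Lq = λ²/(μ(μ-λ))
Lq = 59.29/(11.7 × 4.00)
Lq = 1.2669 patients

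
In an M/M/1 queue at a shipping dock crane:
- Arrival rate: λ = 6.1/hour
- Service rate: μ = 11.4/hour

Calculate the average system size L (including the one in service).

ρ = λ/μ = 6.1/11.4 = 0.5351
For M/M/1: L = λ/(μ-λ)
L = 6.1/(11.4-6.1) = 6.1/5.30
L = 1.1509 containers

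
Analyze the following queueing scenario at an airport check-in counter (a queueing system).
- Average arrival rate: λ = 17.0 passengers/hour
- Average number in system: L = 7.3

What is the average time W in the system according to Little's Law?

Little's Law: L = λW, so W = L/λ
W = 7.3/17.0 = 0.4294 hours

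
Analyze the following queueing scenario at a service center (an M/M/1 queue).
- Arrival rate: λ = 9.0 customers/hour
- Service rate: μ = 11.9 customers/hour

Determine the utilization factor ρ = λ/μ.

Server utilization: ρ = λ/μ
ρ = 9.0/11.9 = 0.7563
The server is busy 75.63% of the time.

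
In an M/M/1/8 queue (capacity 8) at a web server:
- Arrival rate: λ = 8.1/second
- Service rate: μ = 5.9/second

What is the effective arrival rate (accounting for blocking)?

ρ = λ/μ = 8.1/5.9 = 1.3729
P₀ = (1-ρ)/(1-ρ^(K+1)) = (1-1.3729)/(1-1.3729^9) = -0.3729/-16.3281 = 0.02284
P_K = P₀×ρ^K = 0.022838 × 1.3729^8 = 0.022838 × 12.6215 = 0.2882
λ_eff = λ(1-P_K) = 8.1 × (1 - 0.288241) = 8.1 × 0.711759 = 5.7652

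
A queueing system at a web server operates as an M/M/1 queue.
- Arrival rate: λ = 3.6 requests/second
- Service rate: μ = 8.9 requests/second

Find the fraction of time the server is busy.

Server utilization: ρ = λ/μ
ρ = 3.6/8.9 = 0.4045
The server is busy 40.45% of the time.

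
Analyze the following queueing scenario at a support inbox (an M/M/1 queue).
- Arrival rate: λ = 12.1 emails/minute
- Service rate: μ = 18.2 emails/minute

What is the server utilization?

Server utilization: ρ = λ/μ
ρ = 12.1/18.2 = 0.6648
The server is busy 66.48% of the time.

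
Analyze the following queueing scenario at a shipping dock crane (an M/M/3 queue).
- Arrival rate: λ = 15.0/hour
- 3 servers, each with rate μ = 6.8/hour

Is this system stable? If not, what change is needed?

Stability requires ρ = λ/(cμ) < 1
ρ = 15.0/(3 × 6.8) = 15.0/20.40 = 0.7353
Since 0.7353 < 1, the system is STABLE.
The servers are busy 73.53% of the time.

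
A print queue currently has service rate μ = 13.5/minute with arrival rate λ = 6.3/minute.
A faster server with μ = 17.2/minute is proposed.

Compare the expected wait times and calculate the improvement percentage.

System 1: ρ₁ = 6.3/13.5 = 0.4667, W₁ = 1/(13.5-6.3) = 0.1388889
System 2: ρ₂ = 6.3/17.2 = 0.3663, W₂ = 1/(17.2-6.3) = 0.09174312
Improvement: (W₁-W₂)/W₁ = (0.1388889-0.09174312)/0.1388889 = 33.94%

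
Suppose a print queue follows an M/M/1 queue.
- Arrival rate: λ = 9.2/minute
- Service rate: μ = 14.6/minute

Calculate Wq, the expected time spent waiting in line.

First, compute utilization: ρ = λ/μ = 9.2/14.6 = 0.6301
For M/M/1: Wq = λ/(μ(μ-λ))
Wq = 9.2/(14.6 × (14.6-9.2))
Wq = 9.2/(14.6 × 5.40)
Wq = 0.1167 minutes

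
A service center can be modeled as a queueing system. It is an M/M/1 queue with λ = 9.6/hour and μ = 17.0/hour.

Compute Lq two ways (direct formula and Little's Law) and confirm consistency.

Method 1 (direct): Lq = λ²/(μ(μ-λ)) = 92.16/(17.0 × 7.40) = 0.7326

Method 2 (Little's Law):
W = 1/(μ-λ) = 1/7.40 = 0.135135
Wq = W - 1/μ = 0.135135 - 0.0588235 = 0.07631
Lq = λWq = 9.6 × 0.07631 = 0.7326 ✔ (matches Method 1)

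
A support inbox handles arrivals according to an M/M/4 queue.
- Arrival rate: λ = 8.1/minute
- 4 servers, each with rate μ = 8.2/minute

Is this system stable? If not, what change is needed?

Stability requires ρ = λ/(cμ) < 1
ρ = 8.1/(4 × 8.2) = 8.1/32.80 = 0.2470
Since 0.2470 < 1, the system is STABLE.
The servers are busy 24.70% of the time.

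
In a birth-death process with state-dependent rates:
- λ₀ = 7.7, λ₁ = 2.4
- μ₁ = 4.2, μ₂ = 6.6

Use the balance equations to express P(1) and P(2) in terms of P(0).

Balance equations:
State 0: λ₀P₀ = μ₁P₁ → P₁ = (λ₀/μ₁)P₀ = (7.7/4.2)P₀ = 1.8333P₀
State 1: P₂ = (λ₀λ₁)/(μ₁μ₂)P₀ = (7.7×2.4)/(4.2×6.6)P₀ = 0.6667P₀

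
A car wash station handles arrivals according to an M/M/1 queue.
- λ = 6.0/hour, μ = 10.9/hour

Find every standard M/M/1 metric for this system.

Step 1: ρ = λ/μ = 6.0/10.9 = 0.5505
Step 2: L = λ/(μ-λ) = 6.0/4.90 = 1.2245
Step 3: Lq = λ²/(μ(μ-λ)) = 36.00/(10.9×4.90) = 0.6740
Step 4: W = 1/(μ-λ) = 1/4.90 = 0.20408
Step 5: Wq = λ/(μ(μ-λ)) = 6.0/(10.9×4.90) = 0.1123
Step 6: P(0) = 1-ρ = 0.4495
Verify: L = λW = 6.0×0.20408 = 1.2245 ✔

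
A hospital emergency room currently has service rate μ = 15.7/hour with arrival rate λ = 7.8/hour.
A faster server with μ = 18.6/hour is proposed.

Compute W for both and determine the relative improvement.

System 1: ρ₁ = 7.8/15.7 = 0.4968, W₁ = 1/(15.7-7.8) = 0.12658
System 2: ρ₂ = 7.8/18.6 = 0.4194, W₂ = 1/(18.6-7.8) = 0.092593
Improvement: (W₁-W₂)/W₁ = (0.12658-0.092593)/0.12658 = 26.85%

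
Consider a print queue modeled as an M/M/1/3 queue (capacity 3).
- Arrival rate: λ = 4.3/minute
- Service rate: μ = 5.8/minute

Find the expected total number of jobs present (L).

ρ = λ/μ = 4.3/5.8 = 0.74138
P₀ = (1-ρ)/(1-ρ^(K+1)) = (1-0.74138)/(1-0.74138^4) = 0.25862/0.69789 = 0.3706
P_K = P₀×ρ^K = 0.3706 × 0.74138^3 = 0.3706 × 0.4075 = 0.1510
L = ρ[1 - (K+1)ρ^K + Kρ^(K+1)] / [(1-ρ)(1-ρ^(K+1))]
L = 0.74138 × (1 - 4×0.40750 + 3×0.30211) / ((1 - 0.74138) × (1 - 0.30211)) = 1.1351 jobs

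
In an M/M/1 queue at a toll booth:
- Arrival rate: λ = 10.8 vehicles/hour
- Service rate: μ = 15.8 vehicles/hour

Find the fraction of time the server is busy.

Server utilization: ρ = λ/μ
ρ = 10.8/15.8 = 0.6835
The server is busy 68.35% of the time.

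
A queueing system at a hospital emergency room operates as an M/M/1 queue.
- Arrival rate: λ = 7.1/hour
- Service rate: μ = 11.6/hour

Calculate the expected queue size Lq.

ρ = λ/μ = 7.1/11.6 = 0.6121
For M/M/1: Lq = λ²/(μ(μ-λ))
Lq = 50.41/(11.6 × 4.50)
Lq = 0.9657 patients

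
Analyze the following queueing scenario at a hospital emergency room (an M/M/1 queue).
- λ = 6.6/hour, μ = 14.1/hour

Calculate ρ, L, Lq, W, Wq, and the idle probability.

Step 1: ρ = λ/μ = 6.6/14.1 = 0.4681
Step 2: L = λ/(μ-λ) = 6.6/7.50 = 0.8800
Step 3: Lq = λ²/(μ(μ-λ)) = 43.56/(14.1×7.50) = 0.4119
Step 4: W = 1/(μ-λ) = 1/7.50 = 0.13333
Step 5: Wq = λ/(μ(μ-λ)) = 6.6/(14.1×7.50) = 0.06241
Step 6: P(0) = 1-ρ = 0.5319
Verify: L = λW = 6.6×0.13333 = 0.8800 ✔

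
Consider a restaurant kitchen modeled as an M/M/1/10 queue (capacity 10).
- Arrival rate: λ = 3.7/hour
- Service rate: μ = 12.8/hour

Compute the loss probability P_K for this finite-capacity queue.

ρ = λ/μ = 3.7/12.8 = 0.289062
P₀ = (1-ρ)/(1-ρ^(K+1)) = (1-0.289062)/(1-0.289062^11) = 0.7109/1.0000 = 0.7109
P_K = P₀×ρ^K = 0.71094 × 0.289062^10 = 0.71094 × 0.0000040730 = 0.000002896
Blocking probability = 0.0002896%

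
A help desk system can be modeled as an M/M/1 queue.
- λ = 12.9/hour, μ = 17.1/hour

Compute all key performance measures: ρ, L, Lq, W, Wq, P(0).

Step 1: ρ = λ/μ = 12.9/17.1 = 0.7544
Step 2: L = λ/(μ-λ) = 12.9/4.20 = 3.0714
Step 3: Lq = λ²/(μ(μ-λ)) = 166.41/(17.1×4.20) = 2.3170
Step 4: W = 1/(μ-λ) = 1/4.20 = 0.238095
Step 5: Wq = λ/(μ(μ-λ)) = 12.9/(17.1×4.20) = 0.1796
Step 6: P(0) = 1-ρ = 0.2456
Verify: L = λW = 12.9×0.238095 = 3.0714 ✔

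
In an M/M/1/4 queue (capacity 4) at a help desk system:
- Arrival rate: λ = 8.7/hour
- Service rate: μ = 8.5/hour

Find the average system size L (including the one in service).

ρ = λ/μ = 8.7/8.5 = 1.02353
P₀ = (1-ρ)/(1-ρ^(K+1)) = (1-1.02353)/(1-1.02353^5) = -0.02353/-0.1233 = 0.1908
P_K = P₀×ρ^K = 0.1908 × 1.02353^4 = 0.1908 × 1.0975 = 0.2094
L = ρ[1 - (K+1)ρ^K + Kρ^(K+1)] / [(1-ρ)(1-ρ^(K+1))]
L = 1.02353 × (1 - 5×1.09749438 + 4×1.12331843) / ((1 - 1.02353) × (1 - 1.12331843)) = 2.0465 tickets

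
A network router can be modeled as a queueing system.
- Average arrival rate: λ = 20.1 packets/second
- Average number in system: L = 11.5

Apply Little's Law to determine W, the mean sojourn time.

Little's Law: L = λW, so W = L/λ
W = 11.5/20.1 = 0.5721 seconds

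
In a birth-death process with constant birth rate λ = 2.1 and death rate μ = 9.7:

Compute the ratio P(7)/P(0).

For constant rates: P(n)/P(0) = (λ/μ)^n
P(7)/P(0) = (2.1/9.7)^7 = 0.2165^7 = 0.00002229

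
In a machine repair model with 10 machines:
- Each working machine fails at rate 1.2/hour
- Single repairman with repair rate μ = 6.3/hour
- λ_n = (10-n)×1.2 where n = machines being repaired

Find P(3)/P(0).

P(3)/P(0) = ∏_{i=0}^{3-1} λ_i/μ_{i+1}
= (10-0)×1.2/6.3 × (10-1)×1.2/6.3 × (10-2)×1.2/6.3
= 4.9757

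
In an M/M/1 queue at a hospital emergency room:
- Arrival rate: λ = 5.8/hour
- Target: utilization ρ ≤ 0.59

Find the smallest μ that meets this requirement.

ρ = λ/μ, so μ = λ/ρ
μ ≥ 5.8/0.59 = 9.8305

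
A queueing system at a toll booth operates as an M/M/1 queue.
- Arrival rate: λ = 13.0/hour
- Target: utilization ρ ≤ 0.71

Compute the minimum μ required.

ρ = λ/μ, so μ = λ/ρ
μ ≥ 13.0/0.71 = 18.3099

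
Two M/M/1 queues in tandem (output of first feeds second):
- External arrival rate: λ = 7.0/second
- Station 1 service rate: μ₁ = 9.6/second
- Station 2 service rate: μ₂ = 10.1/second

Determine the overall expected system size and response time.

By Jackson's theorem, each station behaves as independent M/M/1.
Station 1: ρ₁ = 7.0/9.6 = 0.7292, L₁ = ρ₁/(1-ρ₁) = λ/(μ₁-λ) = 7.0/2.60 = 2.6923
Station 2: ρ₂ = 7.0/10.1 = 0.6931, L₂ = ρ₂/(1-ρ₂) = λ/(μ₂-λ) = 7.0/3.10 = 2.2581
Total: L = L₁ + L₂ = 2.6923 + 2.2581 = 4.9504
W = L/λ = 4.9504/7.0 = 0.7072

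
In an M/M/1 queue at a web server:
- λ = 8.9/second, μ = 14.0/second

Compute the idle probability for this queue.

ρ = λ/μ = 8.9/14.0 = 0.6357
P(0) = 1 - ρ = 1 - 0.6357 = 0.3643
The server is idle 36.43% of the time.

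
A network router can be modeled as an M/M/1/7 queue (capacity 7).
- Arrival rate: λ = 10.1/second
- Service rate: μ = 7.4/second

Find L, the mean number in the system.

ρ = λ/μ = 10.1/7.4 = 1.36486
P₀ = (1-ρ)/(1-ρ^(K+1)) = (1-1.36486)/(1-1.36486^8) = -0.36486/-11.0422 = 0.03304
P_K = P₀×ρ^K = 0.03304 × 1.36486^7 = 0.03304 × 8.8230 = 0.2915
L = ρ[1 - (K+1)ρ^K + Kρ^(K+1)] / [(1-ρ)(1-ρ^(K+1))]
L = 1.36486 × (1 - 8×8.823009 + 7×12.04217) / ((1 - 1.36486) × (1 - 12.04217)) = 4.9837 packets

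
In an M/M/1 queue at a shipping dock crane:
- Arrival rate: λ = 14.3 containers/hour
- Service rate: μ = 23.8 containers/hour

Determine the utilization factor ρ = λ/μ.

Server utilization: ρ = λ/μ
ρ = 14.3/23.8 = 0.6008
The server is busy 60.08% of the time.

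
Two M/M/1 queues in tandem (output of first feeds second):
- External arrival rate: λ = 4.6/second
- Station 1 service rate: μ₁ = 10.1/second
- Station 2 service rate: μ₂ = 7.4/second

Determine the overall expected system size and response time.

By Jackson's theorem, each station behaves as independent M/M/1.
Station 1: ρ₁ = 4.6/10.1 = 0.4554, L₁ = ρ₁/(1-ρ₁) = λ/(μ₁-λ) = 4.6/5.50 = 0.836364
Station 2: ρ₂ = 4.6/7.4 = 0.6216, L₂ = ρ₂/(1-ρ₂) = λ/(μ₂-λ) = 4.6/2.80 = 1.64286
Total: L = L₁ + L₂ = 0.836364 + 1.64286 = 2.4792
W = L/λ = 2.4792/4.6 = 0.5390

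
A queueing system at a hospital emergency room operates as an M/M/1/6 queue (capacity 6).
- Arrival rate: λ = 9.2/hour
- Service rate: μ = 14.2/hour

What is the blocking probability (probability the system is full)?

ρ = λ/μ = 9.2/14.2 = 0.64789
P₀ = (1-ρ)/(1-ρ^(K+1)) = (1-0.64789)/(1-0.64789^7) = 0.3521/0.9521 = 0.3698
P_K = P₀×ρ^K = 0.3698 × 0.64789^6 = 0.3698 × 0.07396 = 0.02735
Blocking probability = 2.74%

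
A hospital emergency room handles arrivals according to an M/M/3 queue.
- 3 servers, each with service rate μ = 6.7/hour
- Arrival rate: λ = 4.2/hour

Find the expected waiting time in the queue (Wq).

Traffic intensity: ρ = λ/(cμ) = 4.2/(3×6.7) = 0.2090
Since ρ = 0.2090 < 1, system is stable.
Offered load a = λ/μ = cρ = 4.2/6.7 = 0.6269
P₀ = [ Σₙ₌₀^2 aⁿ/n! + a^3/(3!(1-ρ)) ]⁻¹
Σ = a^0/0! + a^1/1! + a^2/2! = 1.00000 + 0.626866 + 0.196480 = 1.8233
a^3/(3!(1-ρ)) = 0.2463/(6 × 0.7910) = 0.05190
P₀ = 1/(1.8233 + 0.05190) = 0.5333
Lq = P₀·a^3·ρ / (3!(1-ρ)²) = 0.5333 × 0.2463 × 0.2090 / (6 × 0.6258) = 0.007311
Wq = Lq/λ = 0.007311/4.2 = 0.001741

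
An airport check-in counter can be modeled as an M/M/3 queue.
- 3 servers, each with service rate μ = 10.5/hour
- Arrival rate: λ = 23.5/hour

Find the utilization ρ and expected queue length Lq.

Traffic intensity: ρ = λ/(cμ) = 23.5/(3×10.5) = 0.7460
Since ρ = 0.7460 < 1, system is stable.
Offered load a = λ/μ = cρ = 23.5/10.5 = 2.2381
P₀ = [ Σₙ₌₀^2 aⁿ/n! + a^3/(3!(1-ρ)) ]⁻¹
Σ = a^0/0! + a^1/1! + a^2/2! = 1.0000 + 2.2381 + 2.5045 = 5.7426
a^3/(3!(1-ρ)) = 11.2108/(6 × 0.253968) = 7.3571
P₀ = 1/(5.7426 + 7.3571) = 0.07634
Lq = P₀·a^3·ρ / (3!(1-ρ)²) = 0.076338 × 11.2108 × 0.74603 / (6 × 0.064500) = 1.6498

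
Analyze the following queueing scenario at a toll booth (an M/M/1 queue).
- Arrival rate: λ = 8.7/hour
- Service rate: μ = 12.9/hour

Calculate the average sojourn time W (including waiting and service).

First, compute utilization: ρ = λ/μ = 8.7/12.9 = 0.6744
For M/M/1: W = 1/(μ-λ)
W = 1/(12.9-8.7) = 1/4.20
W = 0.2381 hours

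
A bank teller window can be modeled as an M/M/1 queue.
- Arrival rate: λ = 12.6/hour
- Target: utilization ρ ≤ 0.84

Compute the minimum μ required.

ρ = λ/μ, so μ = λ/ρ
μ ≥ 12.6/0.84 = 15.0000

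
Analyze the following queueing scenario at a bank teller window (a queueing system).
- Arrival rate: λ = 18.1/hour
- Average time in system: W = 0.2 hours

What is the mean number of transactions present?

Little's Law: L = λW
L = 18.1 × 0.2 = 3.6200 transactions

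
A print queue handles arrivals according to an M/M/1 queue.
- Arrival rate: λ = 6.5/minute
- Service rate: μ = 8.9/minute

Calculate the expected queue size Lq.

ρ = λ/μ = 6.5/8.9 = 0.7303
For M/M/1: Lq = λ²/(μ(μ-λ))
Lq = 42.25/(8.9 × 2.40)
Lq = 1.9780 jobs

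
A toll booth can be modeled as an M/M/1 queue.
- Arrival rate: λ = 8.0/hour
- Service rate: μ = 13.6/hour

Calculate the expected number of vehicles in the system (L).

ρ = λ/μ = 8.0/13.6 = 0.5882
For M/M/1: L = λ/(μ-λ)
L = 8.0/(13.6-8.0) = 8.0/5.60
L = 1.4286 vehicles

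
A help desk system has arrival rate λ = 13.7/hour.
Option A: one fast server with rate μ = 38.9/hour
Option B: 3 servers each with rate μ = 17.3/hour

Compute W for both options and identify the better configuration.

Option A: single server μ = 38.9 (M/M/1)
  ρ_A = 13.7/38.9 = 0.3522
  W_A = 1/(μ-λ) = 1/(38.9-13.7) = 1/25.20 = 0.03968

Option B: 3 servers μ = 17.3 (M/M/3)
  ρ_B = λ/(cμ) = 13.7/(3×17.3) = 0.2640
  Offered load a = λ/μ = cρ = 13.7/17.3 = 0.7919
  P₀ = [ Σₙ₌₀^2 aⁿ/n! + a^3/(3!(1-ρ)) ]⁻¹
  Σ = a^0/0! + a^1/1! + a^2/2! = 1.0000 + 0.7919 + 0.3136 = 2.1055
  a^3/(3!(1-ρ)) = 0.4966/(6 × 0.7360) = 0.1125
  P₀ = 1/(2.1055 + 0.1125) = 0.4509
  Lq = P₀·a^3·ρ / (3!(1-ρ)²) = 0.45087 × 0.49662 × 0.26397 / (6 × 0.54174) = 0.01818
  Wq_B = Lq/λ = 0.01818/13.7 = 0.001327
  W_B = Wq_B + 1/μ = 0.001327 + 0.05780 = 0.05913

Since W_A = 0.03968 < W_B = 0.05913, Option A (single fast server) has the shorter time in system.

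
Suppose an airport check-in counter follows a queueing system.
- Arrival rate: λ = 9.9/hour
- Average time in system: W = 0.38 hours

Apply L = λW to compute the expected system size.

Little's Law: L = λW
L = 9.9 × 0.38 = 3.7620 passengers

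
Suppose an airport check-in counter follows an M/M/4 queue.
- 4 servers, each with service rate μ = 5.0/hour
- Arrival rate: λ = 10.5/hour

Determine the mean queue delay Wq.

Traffic intensity: ρ = λ/(cμ) = 10.5/(4×5.0) = 0.5250
Since ρ = 0.5250 < 1, system is stable.
Offered load a = λ/μ = cρ = 10.5/5.0 = 2.1000
P₀ = [ Σₙ₌₀^3 aⁿ/n! + a^4/(4!(1-ρ)) ]⁻¹
Σ = a^0/0! + a^1/1! + a^2/2! + a^3/3! = 1.0000 + 2.1000 + 2.2050 + 1.5435 = 6.8485
a^4/(4!(1-ρ)) = 19.4481/(24 × 0.4750) = 1.7060
P₀ = 1/(6.8485 + 1.7060) = 0.1169
Lq = P₀·a^4·ρ / (4!(1-ρ)²) = 0.1169 × 19.4481 × 0.5250 / (24 × 0.2256) = 0.2204
Wq = Lq/λ = 0.2204/10.5 = 0.02099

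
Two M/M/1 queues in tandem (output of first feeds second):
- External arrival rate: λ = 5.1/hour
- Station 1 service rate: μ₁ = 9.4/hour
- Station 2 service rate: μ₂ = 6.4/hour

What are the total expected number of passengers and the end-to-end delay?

By Jackson's theorem, each station behaves as independent M/M/1.
Station 1: ρ₁ = 5.1/9.4 = 0.5426, L₁ = ρ₁/(1-ρ₁) = λ/(μ₁-λ) = 5.1/4.30 = 1.1860
Station 2: ρ₂ = 5.1/6.4 = 0.7969, L₂ = ρ₂/(1-ρ₂) = λ/(μ₂-λ) = 5.1/1.30 = 3.9231
Total: L = L₁ + L₂ = 1.1860 + 3.9231 = 5.1091
W = L/λ = 5.1091/5.1 = 1.0018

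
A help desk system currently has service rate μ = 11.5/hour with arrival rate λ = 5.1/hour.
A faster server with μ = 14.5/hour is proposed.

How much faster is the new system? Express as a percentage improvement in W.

System 1: ρ₁ = 5.1/11.5 = 0.4435, W₁ = 1/(11.5-5.1) = 0.156250
System 2: ρ₂ = 5.1/14.5 = 0.3517, W₂ = 1/(14.5-5.1) = 0.106383
Improvement: (W₁-W₂)/W₁ = (0.156250-0.106383)/0.156250 = 31.91%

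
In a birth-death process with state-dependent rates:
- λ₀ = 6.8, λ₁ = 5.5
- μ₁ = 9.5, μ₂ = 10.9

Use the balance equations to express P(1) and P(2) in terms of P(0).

Balance equations:
State 0: λ₀P₀ = μ₁P₁ → P₁ = (λ₀/μ₁)P₀ = (6.8/9.5)P₀ = 0.7158P₀
State 1: P₂ = (λ₀λ₁)/(μ₁μ₂)P₀ = (6.8×5.5)/(9.5×10.9)P₀ = 0.3612P₀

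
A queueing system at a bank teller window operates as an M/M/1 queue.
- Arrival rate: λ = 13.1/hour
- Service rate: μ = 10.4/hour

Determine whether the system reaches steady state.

Stability requires ρ = λ/(cμ) < 1
ρ = 13.1/(1 × 10.4) = 13.1/10.40 = 1.2596
Since 1.2596 ≥ 1, the system is UNSTABLE.
Queue grows without bound. Need μ > λ = 13.1.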